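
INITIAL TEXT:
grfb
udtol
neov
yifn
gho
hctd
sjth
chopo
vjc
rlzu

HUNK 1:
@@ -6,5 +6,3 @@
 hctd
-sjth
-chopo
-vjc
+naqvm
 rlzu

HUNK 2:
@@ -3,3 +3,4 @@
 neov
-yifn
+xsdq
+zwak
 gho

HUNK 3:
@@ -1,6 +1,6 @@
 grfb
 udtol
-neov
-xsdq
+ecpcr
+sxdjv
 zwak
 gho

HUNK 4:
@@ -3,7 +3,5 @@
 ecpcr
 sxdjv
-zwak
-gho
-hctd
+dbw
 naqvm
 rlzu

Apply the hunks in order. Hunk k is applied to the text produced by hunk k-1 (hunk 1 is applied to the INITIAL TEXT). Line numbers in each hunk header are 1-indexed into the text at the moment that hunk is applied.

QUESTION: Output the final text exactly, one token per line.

Answer: grfb
udtol
ecpcr
sxdjv
dbw
naqvm
rlzu

Derivation:
Hunk 1: at line 6 remove [sjth,chopo,vjc] add [naqvm] -> 8 lines: grfb udtol neov yifn gho hctd naqvm rlzu
Hunk 2: at line 3 remove [yifn] add [xsdq,zwak] -> 9 lines: grfb udtol neov xsdq zwak gho hctd naqvm rlzu
Hunk 3: at line 1 remove [neov,xsdq] add [ecpcr,sxdjv] -> 9 lines: grfb udtol ecpcr sxdjv zwak gho hctd naqvm rlzu
Hunk 4: at line 3 remove [zwak,gho,hctd] add [dbw] -> 7 lines: grfb udtol ecpcr sxdjv dbw naqvm rlzu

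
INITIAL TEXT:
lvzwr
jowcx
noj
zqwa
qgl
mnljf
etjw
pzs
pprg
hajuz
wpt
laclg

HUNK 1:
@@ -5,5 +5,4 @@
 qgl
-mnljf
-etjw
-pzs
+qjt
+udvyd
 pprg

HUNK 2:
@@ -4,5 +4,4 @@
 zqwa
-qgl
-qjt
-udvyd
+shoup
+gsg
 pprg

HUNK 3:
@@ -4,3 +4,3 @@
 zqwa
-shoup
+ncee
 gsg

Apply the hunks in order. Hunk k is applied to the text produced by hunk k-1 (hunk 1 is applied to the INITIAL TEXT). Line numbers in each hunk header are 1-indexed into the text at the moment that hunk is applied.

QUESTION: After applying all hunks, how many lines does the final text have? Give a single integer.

Hunk 1: at line 5 remove [mnljf,etjw,pzs] add [qjt,udvyd] -> 11 lines: lvzwr jowcx noj zqwa qgl qjt udvyd pprg hajuz wpt laclg
Hunk 2: at line 4 remove [qgl,qjt,udvyd] add [shoup,gsg] -> 10 lines: lvzwr jowcx noj zqwa shoup gsg pprg hajuz wpt laclg
Hunk 3: at line 4 remove [shoup] add [ncee] -> 10 lines: lvzwr jowcx noj zqwa ncee gsg pprg hajuz wpt laclg
Final line count: 10

Answer: 10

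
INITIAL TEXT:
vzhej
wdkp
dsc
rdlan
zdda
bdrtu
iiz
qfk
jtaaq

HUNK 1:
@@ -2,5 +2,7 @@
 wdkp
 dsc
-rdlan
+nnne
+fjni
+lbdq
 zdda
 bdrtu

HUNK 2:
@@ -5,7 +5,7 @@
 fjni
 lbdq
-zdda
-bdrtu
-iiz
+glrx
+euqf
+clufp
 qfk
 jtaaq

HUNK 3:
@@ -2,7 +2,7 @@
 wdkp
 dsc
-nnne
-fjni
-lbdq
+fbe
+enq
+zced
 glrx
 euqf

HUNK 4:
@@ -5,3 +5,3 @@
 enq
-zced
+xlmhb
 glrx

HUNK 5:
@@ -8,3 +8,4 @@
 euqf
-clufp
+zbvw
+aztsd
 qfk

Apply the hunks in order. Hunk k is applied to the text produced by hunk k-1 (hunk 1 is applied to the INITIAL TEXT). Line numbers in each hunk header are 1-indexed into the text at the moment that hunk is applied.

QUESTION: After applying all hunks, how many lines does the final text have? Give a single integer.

Answer: 12

Derivation:
Hunk 1: at line 2 remove [rdlan] add [nnne,fjni,lbdq] -> 11 lines: vzhej wdkp dsc nnne fjni lbdq zdda bdrtu iiz qfk jtaaq
Hunk 2: at line 5 remove [zdda,bdrtu,iiz] add [glrx,euqf,clufp] -> 11 lines: vzhej wdkp dsc nnne fjni lbdq glrx euqf clufp qfk jtaaq
Hunk 3: at line 2 remove [nnne,fjni,lbdq] add [fbe,enq,zced] -> 11 lines: vzhej wdkp dsc fbe enq zced glrx euqf clufp qfk jtaaq
Hunk 4: at line 5 remove [zced] add [xlmhb] -> 11 lines: vzhej wdkp dsc fbe enq xlmhb glrx euqf clufp qfk jtaaq
Hunk 5: at line 8 remove [clufp] add [zbvw,aztsd] -> 12 lines: vzhej wdkp dsc fbe enq xlmhb glrx euqf zbvw aztsd qfk jtaaq
Final line count: 12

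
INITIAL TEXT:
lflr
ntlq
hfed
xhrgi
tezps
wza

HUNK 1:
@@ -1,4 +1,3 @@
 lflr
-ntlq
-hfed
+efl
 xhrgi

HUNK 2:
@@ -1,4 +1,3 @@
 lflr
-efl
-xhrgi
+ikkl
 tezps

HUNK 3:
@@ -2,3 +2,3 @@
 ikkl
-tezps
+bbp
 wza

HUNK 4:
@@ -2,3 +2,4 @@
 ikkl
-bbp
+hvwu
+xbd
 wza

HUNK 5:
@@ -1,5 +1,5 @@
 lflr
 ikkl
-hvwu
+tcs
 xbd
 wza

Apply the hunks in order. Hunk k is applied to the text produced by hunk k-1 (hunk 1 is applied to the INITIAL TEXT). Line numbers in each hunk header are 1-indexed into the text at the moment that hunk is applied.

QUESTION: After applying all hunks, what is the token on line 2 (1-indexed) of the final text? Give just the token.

Answer: ikkl

Derivation:
Hunk 1: at line 1 remove [ntlq,hfed] add [efl] -> 5 lines: lflr efl xhrgi tezps wza
Hunk 2: at line 1 remove [efl,xhrgi] add [ikkl] -> 4 lines: lflr ikkl tezps wza
Hunk 3: at line 2 remove [tezps] add [bbp] -> 4 lines: lflr ikkl bbp wza
Hunk 4: at line 2 remove [bbp] add [hvwu,xbd] -> 5 lines: lflr ikkl hvwu xbd wza
Hunk 5: at line 1 remove [hvwu] add [tcs] -> 5 lines: lflr ikkl tcs xbd wza
Final line 2: ikkl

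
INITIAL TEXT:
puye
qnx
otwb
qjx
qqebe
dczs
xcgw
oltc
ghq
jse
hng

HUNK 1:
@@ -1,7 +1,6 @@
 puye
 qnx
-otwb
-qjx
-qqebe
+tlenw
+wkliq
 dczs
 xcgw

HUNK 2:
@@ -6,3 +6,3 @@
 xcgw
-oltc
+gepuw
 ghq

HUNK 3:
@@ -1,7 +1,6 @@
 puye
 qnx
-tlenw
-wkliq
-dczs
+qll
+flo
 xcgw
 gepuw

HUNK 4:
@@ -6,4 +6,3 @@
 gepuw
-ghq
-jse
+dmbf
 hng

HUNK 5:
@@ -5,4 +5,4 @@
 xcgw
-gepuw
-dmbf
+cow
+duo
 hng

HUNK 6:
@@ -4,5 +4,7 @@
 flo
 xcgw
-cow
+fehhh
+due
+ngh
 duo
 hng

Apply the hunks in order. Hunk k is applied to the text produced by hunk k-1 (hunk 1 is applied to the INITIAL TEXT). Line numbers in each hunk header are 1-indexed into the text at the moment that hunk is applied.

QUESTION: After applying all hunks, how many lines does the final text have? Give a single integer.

Hunk 1: at line 1 remove [otwb,qjx,qqebe] add [tlenw,wkliq] -> 10 lines: puye qnx tlenw wkliq dczs xcgw oltc ghq jse hng
Hunk 2: at line 6 remove [oltc] add [gepuw] -> 10 lines: puye qnx tlenw wkliq dczs xcgw gepuw ghq jse hng
Hunk 3: at line 1 remove [tlenw,wkliq,dczs] add [qll,flo] -> 9 lines: puye qnx qll flo xcgw gepuw ghq jse hng
Hunk 4: at line 6 remove [ghq,jse] add [dmbf] -> 8 lines: puye qnx qll flo xcgw gepuw dmbf hng
Hunk 5: at line 5 remove [gepuw,dmbf] add [cow,duo] -> 8 lines: puye qnx qll flo xcgw cow duo hng
Hunk 6: at line 4 remove [cow] add [fehhh,due,ngh] -> 10 lines: puye qnx qll flo xcgw fehhh due ngh duo hng
Final line count: 10

Answer: 10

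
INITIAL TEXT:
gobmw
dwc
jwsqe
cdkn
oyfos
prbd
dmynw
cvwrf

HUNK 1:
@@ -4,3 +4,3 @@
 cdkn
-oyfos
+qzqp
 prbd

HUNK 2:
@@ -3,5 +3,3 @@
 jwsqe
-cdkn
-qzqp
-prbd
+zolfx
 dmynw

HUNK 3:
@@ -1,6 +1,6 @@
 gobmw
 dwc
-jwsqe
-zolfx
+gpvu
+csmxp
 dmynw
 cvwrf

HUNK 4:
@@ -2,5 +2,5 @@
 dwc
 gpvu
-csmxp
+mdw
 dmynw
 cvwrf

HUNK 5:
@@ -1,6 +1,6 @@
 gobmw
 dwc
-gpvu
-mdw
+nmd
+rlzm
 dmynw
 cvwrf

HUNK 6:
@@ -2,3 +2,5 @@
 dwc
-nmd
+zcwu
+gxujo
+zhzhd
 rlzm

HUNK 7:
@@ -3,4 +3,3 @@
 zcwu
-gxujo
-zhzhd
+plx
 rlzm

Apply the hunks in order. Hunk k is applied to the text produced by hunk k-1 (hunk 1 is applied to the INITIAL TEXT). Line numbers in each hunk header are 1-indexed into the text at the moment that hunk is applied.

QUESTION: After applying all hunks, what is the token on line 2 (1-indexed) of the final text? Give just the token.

Answer: dwc

Derivation:
Hunk 1: at line 4 remove [oyfos] add [qzqp] -> 8 lines: gobmw dwc jwsqe cdkn qzqp prbd dmynw cvwrf
Hunk 2: at line 3 remove [cdkn,qzqp,prbd] add [zolfx] -> 6 lines: gobmw dwc jwsqe zolfx dmynw cvwrf
Hunk 3: at line 1 remove [jwsqe,zolfx] add [gpvu,csmxp] -> 6 lines: gobmw dwc gpvu csmxp dmynw cvwrf
Hunk 4: at line 2 remove [csmxp] add [mdw] -> 6 lines: gobmw dwc gpvu mdw dmynw cvwrf
Hunk 5: at line 1 remove [gpvu,mdw] add [nmd,rlzm] -> 6 lines: gobmw dwc nmd rlzm dmynw cvwrf
Hunk 6: at line 2 remove [nmd] add [zcwu,gxujo,zhzhd] -> 8 lines: gobmw dwc zcwu gxujo zhzhd rlzm dmynw cvwrf
Hunk 7: at line 3 remove [gxujo,zhzhd] add [plx] -> 7 lines: gobmw dwc zcwu plx rlzm dmynw cvwrf
Final line 2: dwc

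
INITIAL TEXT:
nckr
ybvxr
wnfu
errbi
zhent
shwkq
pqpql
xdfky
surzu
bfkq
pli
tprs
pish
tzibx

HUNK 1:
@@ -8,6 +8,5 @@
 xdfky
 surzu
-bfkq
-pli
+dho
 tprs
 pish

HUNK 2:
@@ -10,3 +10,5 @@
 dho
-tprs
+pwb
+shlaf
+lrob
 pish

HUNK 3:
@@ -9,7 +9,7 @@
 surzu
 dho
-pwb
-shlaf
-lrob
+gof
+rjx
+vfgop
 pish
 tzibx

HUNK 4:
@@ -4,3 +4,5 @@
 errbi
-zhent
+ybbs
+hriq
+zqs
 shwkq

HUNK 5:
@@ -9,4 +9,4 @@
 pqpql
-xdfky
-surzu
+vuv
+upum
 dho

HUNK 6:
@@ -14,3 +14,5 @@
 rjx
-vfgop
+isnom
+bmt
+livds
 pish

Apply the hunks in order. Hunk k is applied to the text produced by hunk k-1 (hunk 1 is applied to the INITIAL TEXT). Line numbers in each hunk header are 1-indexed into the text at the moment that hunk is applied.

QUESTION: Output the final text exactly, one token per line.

Answer: nckr
ybvxr
wnfu
errbi
ybbs
hriq
zqs
shwkq
pqpql
vuv
upum
dho
gof
rjx
isnom
bmt
livds
pish
tzibx

Derivation:
Hunk 1: at line 8 remove [bfkq,pli] add [dho] -> 13 lines: nckr ybvxr wnfu errbi zhent shwkq pqpql xdfky surzu dho tprs pish tzibx
Hunk 2: at line 10 remove [tprs] add [pwb,shlaf,lrob] -> 15 lines: nckr ybvxr wnfu errbi zhent shwkq pqpql xdfky surzu dho pwb shlaf lrob pish tzibx
Hunk 3: at line 9 remove [pwb,shlaf,lrob] add [gof,rjx,vfgop] -> 15 lines: nckr ybvxr wnfu errbi zhent shwkq pqpql xdfky surzu dho gof rjx vfgop pish tzibx
Hunk 4: at line 4 remove [zhent] add [ybbs,hriq,zqs] -> 17 lines: nckr ybvxr wnfu errbi ybbs hriq zqs shwkq pqpql xdfky surzu dho gof rjx vfgop pish tzibx
Hunk 5: at line 9 remove [xdfky,surzu] add [vuv,upum] -> 17 lines: nckr ybvxr wnfu errbi ybbs hriq zqs shwkq pqpql vuv upum dho gof rjx vfgop pish tzibx
Hunk 6: at line 14 remove [vfgop] add [isnom,bmt,livds] -> 19 lines: nckr ybvxr wnfu errbi ybbs hriq zqs shwkq pqpql vuv upum dho gof rjx isnom bmt livds pish tzibx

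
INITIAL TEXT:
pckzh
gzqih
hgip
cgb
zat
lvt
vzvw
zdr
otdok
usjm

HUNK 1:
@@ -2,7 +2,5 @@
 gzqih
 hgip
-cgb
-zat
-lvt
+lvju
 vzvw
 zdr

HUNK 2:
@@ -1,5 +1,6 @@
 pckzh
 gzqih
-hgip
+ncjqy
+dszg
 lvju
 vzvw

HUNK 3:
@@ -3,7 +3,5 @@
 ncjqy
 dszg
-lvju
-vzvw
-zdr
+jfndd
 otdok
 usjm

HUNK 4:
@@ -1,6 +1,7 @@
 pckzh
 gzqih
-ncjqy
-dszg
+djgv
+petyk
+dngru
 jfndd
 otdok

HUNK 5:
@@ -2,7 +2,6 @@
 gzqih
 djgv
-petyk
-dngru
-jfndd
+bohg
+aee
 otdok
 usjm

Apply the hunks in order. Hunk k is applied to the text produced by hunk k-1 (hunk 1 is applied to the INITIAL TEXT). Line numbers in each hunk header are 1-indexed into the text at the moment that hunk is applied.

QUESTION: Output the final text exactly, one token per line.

Answer: pckzh
gzqih
djgv
bohg
aee
otdok
usjm

Derivation:
Hunk 1: at line 2 remove [cgb,zat,lvt] add [lvju] -> 8 lines: pckzh gzqih hgip lvju vzvw zdr otdok usjm
Hunk 2: at line 1 remove [hgip] add [ncjqy,dszg] -> 9 lines: pckzh gzqih ncjqy dszg lvju vzvw zdr otdok usjm
Hunk 3: at line 3 remove [lvju,vzvw,zdr] add [jfndd] -> 7 lines: pckzh gzqih ncjqy dszg jfndd otdok usjm
Hunk 4: at line 1 remove [ncjqy,dszg] add [djgv,petyk,dngru] -> 8 lines: pckzh gzqih djgv petyk dngru jfndd otdok usjm
Hunk 5: at line 2 remove [petyk,dngru,jfndd] add [bohg,aee] -> 7 lines: pckzh gzqih djgv bohg aee otdok usjm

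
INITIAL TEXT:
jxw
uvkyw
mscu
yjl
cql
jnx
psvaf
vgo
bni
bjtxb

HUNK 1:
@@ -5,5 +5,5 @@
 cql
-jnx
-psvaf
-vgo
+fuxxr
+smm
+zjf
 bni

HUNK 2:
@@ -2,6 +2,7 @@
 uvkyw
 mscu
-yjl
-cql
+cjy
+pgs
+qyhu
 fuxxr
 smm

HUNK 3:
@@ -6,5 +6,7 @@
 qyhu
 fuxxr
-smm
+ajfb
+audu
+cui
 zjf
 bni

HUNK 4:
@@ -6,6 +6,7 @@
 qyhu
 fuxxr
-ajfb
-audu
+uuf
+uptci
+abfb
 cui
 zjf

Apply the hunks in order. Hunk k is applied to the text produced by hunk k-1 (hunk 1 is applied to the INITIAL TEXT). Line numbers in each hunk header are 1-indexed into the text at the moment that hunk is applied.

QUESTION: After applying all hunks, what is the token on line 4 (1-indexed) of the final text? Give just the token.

Hunk 1: at line 5 remove [jnx,psvaf,vgo] add [fuxxr,smm,zjf] -> 10 lines: jxw uvkyw mscu yjl cql fuxxr smm zjf bni bjtxb
Hunk 2: at line 2 remove [yjl,cql] add [cjy,pgs,qyhu] -> 11 lines: jxw uvkyw mscu cjy pgs qyhu fuxxr smm zjf bni bjtxb
Hunk 3: at line 6 remove [smm] add [ajfb,audu,cui] -> 13 lines: jxw uvkyw mscu cjy pgs qyhu fuxxr ajfb audu cui zjf bni bjtxb
Hunk 4: at line 6 remove [ajfb,audu] add [uuf,uptci,abfb] -> 14 lines: jxw uvkyw mscu cjy pgs qyhu fuxxr uuf uptci abfb cui zjf bni bjtxb
Final line 4: cjy

Answer: cjy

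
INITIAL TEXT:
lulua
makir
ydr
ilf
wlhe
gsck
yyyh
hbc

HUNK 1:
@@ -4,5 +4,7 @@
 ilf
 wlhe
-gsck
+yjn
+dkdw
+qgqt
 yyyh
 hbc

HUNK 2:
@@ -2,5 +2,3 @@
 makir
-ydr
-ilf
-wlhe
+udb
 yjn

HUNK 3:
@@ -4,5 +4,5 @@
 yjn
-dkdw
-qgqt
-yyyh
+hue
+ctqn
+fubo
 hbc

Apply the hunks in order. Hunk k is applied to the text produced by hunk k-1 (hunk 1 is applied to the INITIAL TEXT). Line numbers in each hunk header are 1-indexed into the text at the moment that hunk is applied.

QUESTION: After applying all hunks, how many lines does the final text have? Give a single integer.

Answer: 8

Derivation:
Hunk 1: at line 4 remove [gsck] add [yjn,dkdw,qgqt] -> 10 lines: lulua makir ydr ilf wlhe yjn dkdw qgqt yyyh hbc
Hunk 2: at line 2 remove [ydr,ilf,wlhe] add [udb] -> 8 lines: lulua makir udb yjn dkdw qgqt yyyh hbc
Hunk 3: at line 4 remove [dkdw,qgqt,yyyh] add [hue,ctqn,fubo] -> 8 lines: lulua makir udb yjn hue ctqn fubo hbc
Final line count: 8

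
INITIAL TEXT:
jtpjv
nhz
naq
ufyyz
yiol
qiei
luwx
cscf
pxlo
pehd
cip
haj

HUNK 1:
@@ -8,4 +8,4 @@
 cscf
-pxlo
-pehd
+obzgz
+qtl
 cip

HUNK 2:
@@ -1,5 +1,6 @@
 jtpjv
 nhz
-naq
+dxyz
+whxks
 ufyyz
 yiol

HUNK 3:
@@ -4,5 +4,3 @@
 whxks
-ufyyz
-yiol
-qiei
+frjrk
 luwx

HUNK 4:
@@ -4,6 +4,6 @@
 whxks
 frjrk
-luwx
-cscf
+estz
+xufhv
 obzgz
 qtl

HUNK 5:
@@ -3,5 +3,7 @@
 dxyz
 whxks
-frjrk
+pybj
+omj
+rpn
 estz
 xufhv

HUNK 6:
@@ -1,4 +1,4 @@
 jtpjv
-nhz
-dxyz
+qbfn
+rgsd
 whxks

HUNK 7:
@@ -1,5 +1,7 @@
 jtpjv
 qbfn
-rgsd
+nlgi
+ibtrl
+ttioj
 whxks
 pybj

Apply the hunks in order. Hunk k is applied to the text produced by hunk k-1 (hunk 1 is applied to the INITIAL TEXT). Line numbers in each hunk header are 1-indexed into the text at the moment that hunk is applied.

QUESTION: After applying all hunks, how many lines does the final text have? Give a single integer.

Hunk 1: at line 8 remove [pxlo,pehd] add [obzgz,qtl] -> 12 lines: jtpjv nhz naq ufyyz yiol qiei luwx cscf obzgz qtl cip haj
Hunk 2: at line 1 remove [naq] add [dxyz,whxks] -> 13 lines: jtpjv nhz dxyz whxks ufyyz yiol qiei luwx cscf obzgz qtl cip haj
Hunk 3: at line 4 remove [ufyyz,yiol,qiei] add [frjrk] -> 11 lines: jtpjv nhz dxyz whxks frjrk luwx cscf obzgz qtl cip haj
Hunk 4: at line 4 remove [luwx,cscf] add [estz,xufhv] -> 11 lines: jtpjv nhz dxyz whxks frjrk estz xufhv obzgz qtl cip haj
Hunk 5: at line 3 remove [frjrk] add [pybj,omj,rpn] -> 13 lines: jtpjv nhz dxyz whxks pybj omj rpn estz xufhv obzgz qtl cip haj
Hunk 6: at line 1 remove [nhz,dxyz] add [qbfn,rgsd] -> 13 lines: jtpjv qbfn rgsd whxks pybj omj rpn estz xufhv obzgz qtl cip haj
Hunk 7: at line 1 remove [rgsd] add [nlgi,ibtrl,ttioj] -> 15 lines: jtpjv qbfn nlgi ibtrl ttioj whxks pybj omj rpn estz xufhv obzgz qtl cip haj
Final line count: 15

Answer: 15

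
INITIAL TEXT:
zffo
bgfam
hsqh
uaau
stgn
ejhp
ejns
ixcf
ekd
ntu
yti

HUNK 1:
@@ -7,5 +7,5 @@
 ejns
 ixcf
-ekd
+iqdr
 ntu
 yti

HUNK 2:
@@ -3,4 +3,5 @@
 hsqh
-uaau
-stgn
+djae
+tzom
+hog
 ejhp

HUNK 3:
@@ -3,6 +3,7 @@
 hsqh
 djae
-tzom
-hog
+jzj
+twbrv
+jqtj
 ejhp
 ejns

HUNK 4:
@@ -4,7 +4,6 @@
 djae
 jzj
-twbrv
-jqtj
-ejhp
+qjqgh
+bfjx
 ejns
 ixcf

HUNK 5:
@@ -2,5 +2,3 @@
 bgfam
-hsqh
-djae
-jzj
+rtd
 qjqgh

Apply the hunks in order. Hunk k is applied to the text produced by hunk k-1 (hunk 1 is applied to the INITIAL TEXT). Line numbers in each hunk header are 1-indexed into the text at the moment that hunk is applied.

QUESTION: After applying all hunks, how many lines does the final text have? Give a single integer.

Answer: 10

Derivation:
Hunk 1: at line 7 remove [ekd] add [iqdr] -> 11 lines: zffo bgfam hsqh uaau stgn ejhp ejns ixcf iqdr ntu yti
Hunk 2: at line 3 remove [uaau,stgn] add [djae,tzom,hog] -> 12 lines: zffo bgfam hsqh djae tzom hog ejhp ejns ixcf iqdr ntu yti
Hunk 3: at line 3 remove [tzom,hog] add [jzj,twbrv,jqtj] -> 13 lines: zffo bgfam hsqh djae jzj twbrv jqtj ejhp ejns ixcf iqdr ntu yti
Hunk 4: at line 4 remove [twbrv,jqtj,ejhp] add [qjqgh,bfjx] -> 12 lines: zffo bgfam hsqh djae jzj qjqgh bfjx ejns ixcf iqdr ntu yti
Hunk 5: at line 2 remove [hsqh,djae,jzj] add [rtd] -> 10 lines: zffo bgfam rtd qjqgh bfjx ejns ixcf iqdr ntu yti
Final line count: 10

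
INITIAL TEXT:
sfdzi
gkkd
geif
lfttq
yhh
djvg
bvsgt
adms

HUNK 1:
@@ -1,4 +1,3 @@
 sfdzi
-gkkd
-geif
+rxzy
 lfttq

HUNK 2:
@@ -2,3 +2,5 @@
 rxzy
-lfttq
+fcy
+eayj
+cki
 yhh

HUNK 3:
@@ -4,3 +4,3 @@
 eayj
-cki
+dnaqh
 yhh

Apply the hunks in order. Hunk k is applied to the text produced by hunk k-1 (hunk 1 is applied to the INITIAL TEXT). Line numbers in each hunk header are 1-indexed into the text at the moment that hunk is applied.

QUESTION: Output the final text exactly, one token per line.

Hunk 1: at line 1 remove [gkkd,geif] add [rxzy] -> 7 lines: sfdzi rxzy lfttq yhh djvg bvsgt adms
Hunk 2: at line 2 remove [lfttq] add [fcy,eayj,cki] -> 9 lines: sfdzi rxzy fcy eayj cki yhh djvg bvsgt adms
Hunk 3: at line 4 remove [cki] add [dnaqh] -> 9 lines: sfdzi rxzy fcy eayj dnaqh yhh djvg bvsgt adms

Answer: sfdzi
rxzy
fcy
eayj
dnaqh
yhh
djvg
bvsgt
adms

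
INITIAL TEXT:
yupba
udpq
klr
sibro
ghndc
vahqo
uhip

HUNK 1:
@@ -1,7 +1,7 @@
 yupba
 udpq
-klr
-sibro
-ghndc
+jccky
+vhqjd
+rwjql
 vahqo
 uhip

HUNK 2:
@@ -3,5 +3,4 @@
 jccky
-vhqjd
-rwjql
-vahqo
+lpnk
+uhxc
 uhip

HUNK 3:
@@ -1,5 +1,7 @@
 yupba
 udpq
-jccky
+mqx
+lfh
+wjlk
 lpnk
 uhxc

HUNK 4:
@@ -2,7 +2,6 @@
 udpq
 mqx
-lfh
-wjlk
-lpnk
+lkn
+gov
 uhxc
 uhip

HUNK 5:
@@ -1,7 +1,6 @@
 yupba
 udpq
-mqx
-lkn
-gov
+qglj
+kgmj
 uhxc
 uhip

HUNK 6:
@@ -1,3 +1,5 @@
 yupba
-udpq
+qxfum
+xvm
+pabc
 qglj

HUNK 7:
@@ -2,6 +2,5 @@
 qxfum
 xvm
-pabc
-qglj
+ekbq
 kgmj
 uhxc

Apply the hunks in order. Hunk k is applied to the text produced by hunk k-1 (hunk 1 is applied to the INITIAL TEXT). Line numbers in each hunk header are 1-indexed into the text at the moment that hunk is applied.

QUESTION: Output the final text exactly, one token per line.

Hunk 1: at line 1 remove [klr,sibro,ghndc] add [jccky,vhqjd,rwjql] -> 7 lines: yupba udpq jccky vhqjd rwjql vahqo uhip
Hunk 2: at line 3 remove [vhqjd,rwjql,vahqo] add [lpnk,uhxc] -> 6 lines: yupba udpq jccky lpnk uhxc uhip
Hunk 3: at line 1 remove [jccky] add [mqx,lfh,wjlk] -> 8 lines: yupba udpq mqx lfh wjlk lpnk uhxc uhip
Hunk 4: at line 2 remove [lfh,wjlk,lpnk] add [lkn,gov] -> 7 lines: yupba udpq mqx lkn gov uhxc uhip
Hunk 5: at line 1 remove [mqx,lkn,gov] add [qglj,kgmj] -> 6 lines: yupba udpq qglj kgmj uhxc uhip
Hunk 6: at line 1 remove [udpq] add [qxfum,xvm,pabc] -> 8 lines: yupba qxfum xvm pabc qglj kgmj uhxc uhip
Hunk 7: at line 2 remove [pabc,qglj] add [ekbq] -> 7 lines: yupba qxfum xvm ekbq kgmj uhxc uhip

Answer: yupba
qxfum
xvm
ekbq
kgmj
uhxc
uhip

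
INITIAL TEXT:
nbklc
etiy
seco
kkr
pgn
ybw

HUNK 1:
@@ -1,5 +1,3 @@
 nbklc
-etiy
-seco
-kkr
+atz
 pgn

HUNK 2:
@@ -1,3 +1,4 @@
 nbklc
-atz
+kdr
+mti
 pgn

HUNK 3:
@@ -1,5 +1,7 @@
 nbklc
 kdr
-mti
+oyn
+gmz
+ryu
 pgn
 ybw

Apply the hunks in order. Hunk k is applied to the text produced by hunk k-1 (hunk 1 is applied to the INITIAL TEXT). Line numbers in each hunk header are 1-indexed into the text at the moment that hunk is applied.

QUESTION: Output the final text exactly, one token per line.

Hunk 1: at line 1 remove [etiy,seco,kkr] add [atz] -> 4 lines: nbklc atz pgn ybw
Hunk 2: at line 1 remove [atz] add [kdr,mti] -> 5 lines: nbklc kdr mti pgn ybw
Hunk 3: at line 1 remove [mti] add [oyn,gmz,ryu] -> 7 lines: nbklc kdr oyn gmz ryu pgn ybw

Answer: nbklc
kdr
oyn
gmz
ryu
pgn
ybw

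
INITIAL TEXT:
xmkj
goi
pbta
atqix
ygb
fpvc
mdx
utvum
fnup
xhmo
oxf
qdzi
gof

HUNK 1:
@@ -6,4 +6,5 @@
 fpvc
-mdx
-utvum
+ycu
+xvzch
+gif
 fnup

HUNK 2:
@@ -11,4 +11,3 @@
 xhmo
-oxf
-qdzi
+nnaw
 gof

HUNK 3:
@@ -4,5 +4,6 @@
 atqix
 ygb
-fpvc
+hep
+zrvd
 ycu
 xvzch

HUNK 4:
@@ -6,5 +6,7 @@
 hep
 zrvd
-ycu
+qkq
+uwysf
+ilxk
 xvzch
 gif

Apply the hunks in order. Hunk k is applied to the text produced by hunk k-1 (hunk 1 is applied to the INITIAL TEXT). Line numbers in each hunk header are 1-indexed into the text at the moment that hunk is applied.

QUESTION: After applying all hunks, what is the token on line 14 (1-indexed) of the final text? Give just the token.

Answer: xhmo

Derivation:
Hunk 1: at line 6 remove [mdx,utvum] add [ycu,xvzch,gif] -> 14 lines: xmkj goi pbta atqix ygb fpvc ycu xvzch gif fnup xhmo oxf qdzi gof
Hunk 2: at line 11 remove [oxf,qdzi] add [nnaw] -> 13 lines: xmkj goi pbta atqix ygb fpvc ycu xvzch gif fnup xhmo nnaw gof
Hunk 3: at line 4 remove [fpvc] add [hep,zrvd] -> 14 lines: xmkj goi pbta atqix ygb hep zrvd ycu xvzch gif fnup xhmo nnaw gof
Hunk 4: at line 6 remove [ycu] add [qkq,uwysf,ilxk] -> 16 lines: xmkj goi pbta atqix ygb hep zrvd qkq uwysf ilxk xvzch gif fnup xhmo nnaw gof
Final line 14: xhmo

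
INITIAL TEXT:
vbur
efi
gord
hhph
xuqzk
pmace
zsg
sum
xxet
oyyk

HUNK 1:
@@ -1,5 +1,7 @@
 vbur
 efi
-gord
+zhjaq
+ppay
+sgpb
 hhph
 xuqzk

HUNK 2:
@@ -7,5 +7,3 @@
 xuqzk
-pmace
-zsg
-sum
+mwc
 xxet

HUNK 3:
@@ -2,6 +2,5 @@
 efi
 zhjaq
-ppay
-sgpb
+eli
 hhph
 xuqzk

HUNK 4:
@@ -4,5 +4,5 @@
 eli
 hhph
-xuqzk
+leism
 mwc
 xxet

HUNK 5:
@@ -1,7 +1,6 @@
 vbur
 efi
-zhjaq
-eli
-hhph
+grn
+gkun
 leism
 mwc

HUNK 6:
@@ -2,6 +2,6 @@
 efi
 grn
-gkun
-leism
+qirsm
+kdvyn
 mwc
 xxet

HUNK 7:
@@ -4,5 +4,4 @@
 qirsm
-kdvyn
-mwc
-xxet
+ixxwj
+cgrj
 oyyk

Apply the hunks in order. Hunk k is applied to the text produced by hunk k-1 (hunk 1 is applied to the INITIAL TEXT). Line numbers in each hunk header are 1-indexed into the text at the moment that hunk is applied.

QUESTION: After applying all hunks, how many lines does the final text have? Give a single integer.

Answer: 7

Derivation:
Hunk 1: at line 1 remove [gord] add [zhjaq,ppay,sgpb] -> 12 lines: vbur efi zhjaq ppay sgpb hhph xuqzk pmace zsg sum xxet oyyk
Hunk 2: at line 7 remove [pmace,zsg,sum] add [mwc] -> 10 lines: vbur efi zhjaq ppay sgpb hhph xuqzk mwc xxet oyyk
Hunk 3: at line 2 remove [ppay,sgpb] add [eli] -> 9 lines: vbur efi zhjaq eli hhph xuqzk mwc xxet oyyk
Hunk 4: at line 4 remove [xuqzk] add [leism] -> 9 lines: vbur efi zhjaq eli hhph leism mwc xxet oyyk
Hunk 5: at line 1 remove [zhjaq,eli,hhph] add [grn,gkun] -> 8 lines: vbur efi grn gkun leism mwc xxet oyyk
Hunk 6: at line 2 remove [gkun,leism] add [qirsm,kdvyn] -> 8 lines: vbur efi grn qirsm kdvyn mwc xxet oyyk
Hunk 7: at line 4 remove [kdvyn,mwc,xxet] add [ixxwj,cgrj] -> 7 lines: vbur efi grn qirsm ixxwj cgrj oyyk
Final line count: 7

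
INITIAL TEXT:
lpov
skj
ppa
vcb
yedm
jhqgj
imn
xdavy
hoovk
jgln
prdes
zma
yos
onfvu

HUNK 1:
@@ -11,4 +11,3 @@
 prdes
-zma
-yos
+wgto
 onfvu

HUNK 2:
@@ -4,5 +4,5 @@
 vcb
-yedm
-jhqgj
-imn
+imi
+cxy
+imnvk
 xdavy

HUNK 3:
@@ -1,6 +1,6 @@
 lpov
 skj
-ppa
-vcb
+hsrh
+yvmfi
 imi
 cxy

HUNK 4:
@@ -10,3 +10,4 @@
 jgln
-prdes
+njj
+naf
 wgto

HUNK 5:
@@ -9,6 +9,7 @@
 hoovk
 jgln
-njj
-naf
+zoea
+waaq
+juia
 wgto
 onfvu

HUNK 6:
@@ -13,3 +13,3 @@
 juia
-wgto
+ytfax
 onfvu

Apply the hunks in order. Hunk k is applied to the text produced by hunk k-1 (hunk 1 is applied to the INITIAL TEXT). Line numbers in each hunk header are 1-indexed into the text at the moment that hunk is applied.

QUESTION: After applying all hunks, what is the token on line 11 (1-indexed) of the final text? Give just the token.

Answer: zoea

Derivation:
Hunk 1: at line 11 remove [zma,yos] add [wgto] -> 13 lines: lpov skj ppa vcb yedm jhqgj imn xdavy hoovk jgln prdes wgto onfvu
Hunk 2: at line 4 remove [yedm,jhqgj,imn] add [imi,cxy,imnvk] -> 13 lines: lpov skj ppa vcb imi cxy imnvk xdavy hoovk jgln prdes wgto onfvu
Hunk 3: at line 1 remove [ppa,vcb] add [hsrh,yvmfi] -> 13 lines: lpov skj hsrh yvmfi imi cxy imnvk xdavy hoovk jgln prdes wgto onfvu
Hunk 4: at line 10 remove [prdes] add [njj,naf] -> 14 lines: lpov skj hsrh yvmfi imi cxy imnvk xdavy hoovk jgln njj naf wgto onfvu
Hunk 5: at line 9 remove [njj,naf] add [zoea,waaq,juia] -> 15 lines: lpov skj hsrh yvmfi imi cxy imnvk xdavy hoovk jgln zoea waaq juia wgto onfvu
Hunk 6: at line 13 remove [wgto] add [ytfax] -> 15 lines: lpov skj hsrh yvmfi imi cxy imnvk xdavy hoovk jgln zoea waaq juia ytfax onfvu
Final line 11: zoea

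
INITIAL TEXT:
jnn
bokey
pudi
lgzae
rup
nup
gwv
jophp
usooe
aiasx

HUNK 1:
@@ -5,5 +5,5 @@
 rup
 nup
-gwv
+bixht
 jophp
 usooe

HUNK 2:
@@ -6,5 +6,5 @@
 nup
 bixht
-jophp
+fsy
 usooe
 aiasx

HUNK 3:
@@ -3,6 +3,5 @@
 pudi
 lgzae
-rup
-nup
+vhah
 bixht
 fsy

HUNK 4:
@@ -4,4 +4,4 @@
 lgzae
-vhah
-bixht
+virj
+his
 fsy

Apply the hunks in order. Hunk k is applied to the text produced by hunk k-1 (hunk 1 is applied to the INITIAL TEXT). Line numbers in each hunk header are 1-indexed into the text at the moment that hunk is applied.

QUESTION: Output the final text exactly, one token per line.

Answer: jnn
bokey
pudi
lgzae
virj
his
fsy
usooe
aiasx

Derivation:
Hunk 1: at line 5 remove [gwv] add [bixht] -> 10 lines: jnn bokey pudi lgzae rup nup bixht jophp usooe aiasx
Hunk 2: at line 6 remove [jophp] add [fsy] -> 10 lines: jnn bokey pudi lgzae rup nup bixht fsy usooe aiasx
Hunk 3: at line 3 remove [rup,nup] add [vhah] -> 9 lines: jnn bokey pudi lgzae vhah bixht fsy usooe aiasx
Hunk 4: at line 4 remove [vhah,bixht] add [virj,his] -> 9 lines: jnn bokey pudi lgzae virj his fsy usooe aiasx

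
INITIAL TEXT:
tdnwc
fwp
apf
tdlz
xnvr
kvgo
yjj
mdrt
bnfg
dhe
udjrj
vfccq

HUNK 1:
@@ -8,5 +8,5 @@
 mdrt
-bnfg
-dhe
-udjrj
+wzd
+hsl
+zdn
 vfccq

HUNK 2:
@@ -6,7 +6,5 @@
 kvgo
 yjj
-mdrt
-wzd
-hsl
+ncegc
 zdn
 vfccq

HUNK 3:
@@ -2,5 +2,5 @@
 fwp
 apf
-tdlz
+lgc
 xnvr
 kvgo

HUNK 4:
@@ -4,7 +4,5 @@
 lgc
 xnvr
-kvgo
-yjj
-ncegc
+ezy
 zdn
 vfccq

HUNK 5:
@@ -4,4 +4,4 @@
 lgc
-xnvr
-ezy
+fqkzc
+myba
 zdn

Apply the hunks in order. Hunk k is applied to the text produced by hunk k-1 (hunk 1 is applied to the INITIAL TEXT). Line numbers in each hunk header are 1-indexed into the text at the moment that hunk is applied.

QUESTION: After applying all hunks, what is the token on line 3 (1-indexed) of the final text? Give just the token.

Hunk 1: at line 8 remove [bnfg,dhe,udjrj] add [wzd,hsl,zdn] -> 12 lines: tdnwc fwp apf tdlz xnvr kvgo yjj mdrt wzd hsl zdn vfccq
Hunk 2: at line 6 remove [mdrt,wzd,hsl] add [ncegc] -> 10 lines: tdnwc fwp apf tdlz xnvr kvgo yjj ncegc zdn vfccq
Hunk 3: at line 2 remove [tdlz] add [lgc] -> 10 lines: tdnwc fwp apf lgc xnvr kvgo yjj ncegc zdn vfccq
Hunk 4: at line 4 remove [kvgo,yjj,ncegc] add [ezy] -> 8 lines: tdnwc fwp apf lgc xnvr ezy zdn vfccq
Hunk 5: at line 4 remove [xnvr,ezy] add [fqkzc,myba] -> 8 lines: tdnwc fwp apf lgc fqkzc myba zdn vfccq
Final line 3: apf

Answer: apf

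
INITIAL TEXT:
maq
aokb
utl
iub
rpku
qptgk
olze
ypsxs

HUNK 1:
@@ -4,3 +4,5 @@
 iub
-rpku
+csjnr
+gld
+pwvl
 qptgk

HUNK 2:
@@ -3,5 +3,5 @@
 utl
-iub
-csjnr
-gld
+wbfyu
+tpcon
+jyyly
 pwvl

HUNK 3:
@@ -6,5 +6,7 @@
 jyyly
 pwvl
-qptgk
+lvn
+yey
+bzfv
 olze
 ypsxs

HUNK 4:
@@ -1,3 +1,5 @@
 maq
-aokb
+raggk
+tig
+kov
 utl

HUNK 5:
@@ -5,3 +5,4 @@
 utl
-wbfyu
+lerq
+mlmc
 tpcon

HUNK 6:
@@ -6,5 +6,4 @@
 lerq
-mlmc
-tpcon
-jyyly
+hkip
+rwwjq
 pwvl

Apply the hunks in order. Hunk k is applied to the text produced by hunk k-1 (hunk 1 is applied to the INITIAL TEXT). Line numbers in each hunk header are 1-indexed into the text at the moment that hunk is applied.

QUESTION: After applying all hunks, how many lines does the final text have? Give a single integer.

Hunk 1: at line 4 remove [rpku] add [csjnr,gld,pwvl] -> 10 lines: maq aokb utl iub csjnr gld pwvl qptgk olze ypsxs
Hunk 2: at line 3 remove [iub,csjnr,gld] add [wbfyu,tpcon,jyyly] -> 10 lines: maq aokb utl wbfyu tpcon jyyly pwvl qptgk olze ypsxs
Hunk 3: at line 6 remove [qptgk] add [lvn,yey,bzfv] -> 12 lines: maq aokb utl wbfyu tpcon jyyly pwvl lvn yey bzfv olze ypsxs
Hunk 4: at line 1 remove [aokb] add [raggk,tig,kov] -> 14 lines: maq raggk tig kov utl wbfyu tpcon jyyly pwvl lvn yey bzfv olze ypsxs
Hunk 5: at line 5 remove [wbfyu] add [lerq,mlmc] -> 15 lines: maq raggk tig kov utl lerq mlmc tpcon jyyly pwvl lvn yey bzfv olze ypsxs
Hunk 6: at line 6 remove [mlmc,tpcon,jyyly] add [hkip,rwwjq] -> 14 lines: maq raggk tig kov utl lerq hkip rwwjq pwvl lvn yey bzfv olze ypsxs
Final line count: 14

Answer: 14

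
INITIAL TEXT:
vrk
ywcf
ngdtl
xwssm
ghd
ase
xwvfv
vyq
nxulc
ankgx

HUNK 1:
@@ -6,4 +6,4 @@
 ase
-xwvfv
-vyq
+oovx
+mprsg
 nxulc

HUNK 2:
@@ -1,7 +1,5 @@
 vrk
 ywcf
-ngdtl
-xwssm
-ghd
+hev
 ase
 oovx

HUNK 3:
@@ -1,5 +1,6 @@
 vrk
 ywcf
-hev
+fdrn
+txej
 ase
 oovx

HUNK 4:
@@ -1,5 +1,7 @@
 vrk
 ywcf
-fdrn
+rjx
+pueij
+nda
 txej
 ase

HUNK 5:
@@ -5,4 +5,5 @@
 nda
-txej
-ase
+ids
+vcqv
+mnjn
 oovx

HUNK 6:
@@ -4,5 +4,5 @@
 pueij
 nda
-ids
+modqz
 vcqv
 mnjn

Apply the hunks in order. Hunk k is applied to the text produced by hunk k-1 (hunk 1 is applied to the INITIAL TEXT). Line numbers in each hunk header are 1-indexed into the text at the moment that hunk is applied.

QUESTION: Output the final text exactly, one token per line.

Hunk 1: at line 6 remove [xwvfv,vyq] add [oovx,mprsg] -> 10 lines: vrk ywcf ngdtl xwssm ghd ase oovx mprsg nxulc ankgx
Hunk 2: at line 1 remove [ngdtl,xwssm,ghd] add [hev] -> 8 lines: vrk ywcf hev ase oovx mprsg nxulc ankgx
Hunk 3: at line 1 remove [hev] add [fdrn,txej] -> 9 lines: vrk ywcf fdrn txej ase oovx mprsg nxulc ankgx
Hunk 4: at line 1 remove [fdrn] add [rjx,pueij,nda] -> 11 lines: vrk ywcf rjx pueij nda txej ase oovx mprsg nxulc ankgx
Hunk 5: at line 5 remove [txej,ase] add [ids,vcqv,mnjn] -> 12 lines: vrk ywcf rjx pueij nda ids vcqv mnjn oovx mprsg nxulc ankgx
Hunk 6: at line 4 remove [ids] add [modqz] -> 12 lines: vrk ywcf rjx pueij nda modqz vcqv mnjn oovx mprsg nxulc ankgx

Answer: vrk
ywcf
rjx
pueij
nda
modqz
vcqv
mnjn
oovx
mprsg
nxulc
ankgx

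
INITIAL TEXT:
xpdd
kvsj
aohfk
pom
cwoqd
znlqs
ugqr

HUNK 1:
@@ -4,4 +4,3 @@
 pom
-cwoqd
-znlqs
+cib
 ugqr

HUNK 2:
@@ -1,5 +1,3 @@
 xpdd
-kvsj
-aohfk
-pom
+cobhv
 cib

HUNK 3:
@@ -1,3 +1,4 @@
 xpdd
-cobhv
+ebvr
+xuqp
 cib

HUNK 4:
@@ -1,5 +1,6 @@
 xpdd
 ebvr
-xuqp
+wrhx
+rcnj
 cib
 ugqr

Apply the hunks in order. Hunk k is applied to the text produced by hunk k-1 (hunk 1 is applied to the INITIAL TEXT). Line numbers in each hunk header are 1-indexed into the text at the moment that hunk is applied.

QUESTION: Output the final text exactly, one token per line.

Answer: xpdd
ebvr
wrhx
rcnj
cib
ugqr

Derivation:
Hunk 1: at line 4 remove [cwoqd,znlqs] add [cib] -> 6 lines: xpdd kvsj aohfk pom cib ugqr
Hunk 2: at line 1 remove [kvsj,aohfk,pom] add [cobhv] -> 4 lines: xpdd cobhv cib ugqr
Hunk 3: at line 1 remove [cobhv] add [ebvr,xuqp] -> 5 lines: xpdd ebvr xuqp cib ugqr
Hunk 4: at line 1 remove [xuqp] add [wrhx,rcnj] -> 6 lines: xpdd ebvr wrhx rcnj cib ugqr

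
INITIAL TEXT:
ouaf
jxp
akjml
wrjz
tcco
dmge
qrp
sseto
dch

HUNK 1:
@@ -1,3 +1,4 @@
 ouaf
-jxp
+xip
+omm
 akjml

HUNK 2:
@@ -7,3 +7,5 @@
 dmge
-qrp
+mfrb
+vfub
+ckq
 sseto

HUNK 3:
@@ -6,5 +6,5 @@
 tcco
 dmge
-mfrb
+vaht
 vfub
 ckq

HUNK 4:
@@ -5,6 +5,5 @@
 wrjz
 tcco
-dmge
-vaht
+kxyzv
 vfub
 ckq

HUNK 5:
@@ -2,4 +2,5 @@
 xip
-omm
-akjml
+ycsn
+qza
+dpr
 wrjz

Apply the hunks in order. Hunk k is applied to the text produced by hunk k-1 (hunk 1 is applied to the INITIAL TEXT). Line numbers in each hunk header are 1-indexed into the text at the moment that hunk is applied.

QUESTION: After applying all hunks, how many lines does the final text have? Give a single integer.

Answer: 12

Derivation:
Hunk 1: at line 1 remove [jxp] add [xip,omm] -> 10 lines: ouaf xip omm akjml wrjz tcco dmge qrp sseto dch
Hunk 2: at line 7 remove [qrp] add [mfrb,vfub,ckq] -> 12 lines: ouaf xip omm akjml wrjz tcco dmge mfrb vfub ckq sseto dch
Hunk 3: at line 6 remove [mfrb] add [vaht] -> 12 lines: ouaf xip omm akjml wrjz tcco dmge vaht vfub ckq sseto dch
Hunk 4: at line 5 remove [dmge,vaht] add [kxyzv] -> 11 lines: ouaf xip omm akjml wrjz tcco kxyzv vfub ckq sseto dch
Hunk 5: at line 2 remove [omm,akjml] add [ycsn,qza,dpr] -> 12 lines: ouaf xip ycsn qza dpr wrjz tcco kxyzv vfub ckq sseto dch
Final line count: 12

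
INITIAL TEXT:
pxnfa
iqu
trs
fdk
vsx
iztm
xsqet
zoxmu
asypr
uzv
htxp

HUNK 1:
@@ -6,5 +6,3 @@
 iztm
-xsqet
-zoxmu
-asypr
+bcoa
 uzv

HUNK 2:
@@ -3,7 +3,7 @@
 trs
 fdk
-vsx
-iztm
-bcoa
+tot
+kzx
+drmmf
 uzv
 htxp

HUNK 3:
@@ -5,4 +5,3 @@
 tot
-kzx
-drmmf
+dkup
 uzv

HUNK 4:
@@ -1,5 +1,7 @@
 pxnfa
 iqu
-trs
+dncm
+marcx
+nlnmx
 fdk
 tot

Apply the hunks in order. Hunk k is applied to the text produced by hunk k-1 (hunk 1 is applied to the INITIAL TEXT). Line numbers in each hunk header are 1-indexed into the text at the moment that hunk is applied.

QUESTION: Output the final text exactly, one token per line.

Answer: pxnfa
iqu
dncm
marcx
nlnmx
fdk
tot
dkup
uzv
htxp

Derivation:
Hunk 1: at line 6 remove [xsqet,zoxmu,asypr] add [bcoa] -> 9 lines: pxnfa iqu trs fdk vsx iztm bcoa uzv htxp
Hunk 2: at line 3 remove [vsx,iztm,bcoa] add [tot,kzx,drmmf] -> 9 lines: pxnfa iqu trs fdk tot kzx drmmf uzv htxp
Hunk 3: at line 5 remove [kzx,drmmf] add [dkup] -> 8 lines: pxnfa iqu trs fdk tot dkup uzv htxp
Hunk 4: at line 1 remove [trs] add [dncm,marcx,nlnmx] -> 10 lines: pxnfa iqu dncm marcx nlnmx fdk tot dkup uzv htxp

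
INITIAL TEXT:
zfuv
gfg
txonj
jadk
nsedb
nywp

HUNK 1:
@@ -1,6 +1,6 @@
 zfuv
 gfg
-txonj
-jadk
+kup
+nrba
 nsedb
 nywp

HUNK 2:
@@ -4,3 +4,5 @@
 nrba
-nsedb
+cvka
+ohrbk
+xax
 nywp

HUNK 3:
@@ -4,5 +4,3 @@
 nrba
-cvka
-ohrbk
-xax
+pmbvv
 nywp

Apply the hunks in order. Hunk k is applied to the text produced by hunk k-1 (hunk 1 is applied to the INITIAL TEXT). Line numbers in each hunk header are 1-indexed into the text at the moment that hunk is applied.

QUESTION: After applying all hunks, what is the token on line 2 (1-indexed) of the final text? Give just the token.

Hunk 1: at line 1 remove [txonj,jadk] add [kup,nrba] -> 6 lines: zfuv gfg kup nrba nsedb nywp
Hunk 2: at line 4 remove [nsedb] add [cvka,ohrbk,xax] -> 8 lines: zfuv gfg kup nrba cvka ohrbk xax nywp
Hunk 3: at line 4 remove [cvka,ohrbk,xax] add [pmbvv] -> 6 lines: zfuv gfg kup nrba pmbvv nywp
Final line 2: gfg

Answer: gfg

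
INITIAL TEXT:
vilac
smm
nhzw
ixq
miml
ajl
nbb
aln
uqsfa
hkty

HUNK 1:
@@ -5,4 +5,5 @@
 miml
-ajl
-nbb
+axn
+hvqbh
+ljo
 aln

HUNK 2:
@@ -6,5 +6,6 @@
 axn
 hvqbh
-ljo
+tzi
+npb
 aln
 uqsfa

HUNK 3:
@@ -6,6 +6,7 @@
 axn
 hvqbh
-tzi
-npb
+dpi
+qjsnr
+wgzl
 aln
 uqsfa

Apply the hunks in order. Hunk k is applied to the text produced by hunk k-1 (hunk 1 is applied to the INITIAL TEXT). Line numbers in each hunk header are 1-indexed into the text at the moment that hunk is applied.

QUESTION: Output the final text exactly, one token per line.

Answer: vilac
smm
nhzw
ixq
miml
axn
hvqbh
dpi
qjsnr
wgzl
aln
uqsfa
hkty

Derivation:
Hunk 1: at line 5 remove [ajl,nbb] add [axn,hvqbh,ljo] -> 11 lines: vilac smm nhzw ixq miml axn hvqbh ljo aln uqsfa hkty
Hunk 2: at line 6 remove [ljo] add [tzi,npb] -> 12 lines: vilac smm nhzw ixq miml axn hvqbh tzi npb aln uqsfa hkty
Hunk 3: at line 6 remove [tzi,npb] add [dpi,qjsnr,wgzl] -> 13 lines: vilac smm nhzw ixq miml axn hvqbh dpi qjsnr wgzl aln uqsfa hkty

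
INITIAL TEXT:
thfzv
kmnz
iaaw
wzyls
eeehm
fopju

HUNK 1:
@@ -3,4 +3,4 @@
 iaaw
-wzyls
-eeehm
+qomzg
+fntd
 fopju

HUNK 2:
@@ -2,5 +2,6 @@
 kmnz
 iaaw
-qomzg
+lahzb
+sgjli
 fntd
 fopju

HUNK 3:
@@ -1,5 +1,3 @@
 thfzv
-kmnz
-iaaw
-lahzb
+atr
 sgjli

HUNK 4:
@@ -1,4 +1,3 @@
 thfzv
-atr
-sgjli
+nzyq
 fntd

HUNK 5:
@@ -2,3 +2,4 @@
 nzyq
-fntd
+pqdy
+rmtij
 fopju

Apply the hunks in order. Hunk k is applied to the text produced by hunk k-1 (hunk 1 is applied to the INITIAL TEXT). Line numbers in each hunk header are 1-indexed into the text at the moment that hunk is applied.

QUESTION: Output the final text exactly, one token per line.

Answer: thfzv
nzyq
pqdy
rmtij
fopju

Derivation:
Hunk 1: at line 3 remove [wzyls,eeehm] add [qomzg,fntd] -> 6 lines: thfzv kmnz iaaw qomzg fntd fopju
Hunk 2: at line 2 remove [qomzg] add [lahzb,sgjli] -> 7 lines: thfzv kmnz iaaw lahzb sgjli fntd fopju
Hunk 3: at line 1 remove [kmnz,iaaw,lahzb] add [atr] -> 5 lines: thfzv atr sgjli fntd fopju
Hunk 4: at line 1 remove [atr,sgjli] add [nzyq] -> 4 lines: thfzv nzyq fntd fopju
Hunk 5: at line 2 remove [fntd] add [pqdy,rmtij] -> 5 lines: thfzv nzyq pqdy rmtij fopju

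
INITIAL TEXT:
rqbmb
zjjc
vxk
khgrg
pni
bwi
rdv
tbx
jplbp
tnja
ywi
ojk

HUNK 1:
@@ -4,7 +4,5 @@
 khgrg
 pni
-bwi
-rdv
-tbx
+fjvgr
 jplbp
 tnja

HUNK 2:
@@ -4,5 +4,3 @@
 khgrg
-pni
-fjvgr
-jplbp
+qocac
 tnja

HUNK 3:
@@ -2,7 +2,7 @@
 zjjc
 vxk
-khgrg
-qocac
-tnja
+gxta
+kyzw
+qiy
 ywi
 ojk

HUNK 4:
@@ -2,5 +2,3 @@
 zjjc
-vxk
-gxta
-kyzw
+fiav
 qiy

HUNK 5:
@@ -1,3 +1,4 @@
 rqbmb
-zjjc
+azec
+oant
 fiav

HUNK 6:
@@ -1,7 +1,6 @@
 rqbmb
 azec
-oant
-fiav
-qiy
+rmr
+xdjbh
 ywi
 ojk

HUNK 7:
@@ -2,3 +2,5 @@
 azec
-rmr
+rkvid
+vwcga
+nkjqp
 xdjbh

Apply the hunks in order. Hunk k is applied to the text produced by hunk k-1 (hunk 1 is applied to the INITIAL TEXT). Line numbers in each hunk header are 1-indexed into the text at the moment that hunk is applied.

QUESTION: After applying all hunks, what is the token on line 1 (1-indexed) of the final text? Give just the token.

Answer: rqbmb

Derivation:
Hunk 1: at line 4 remove [bwi,rdv,tbx] add [fjvgr] -> 10 lines: rqbmb zjjc vxk khgrg pni fjvgr jplbp tnja ywi ojk
Hunk 2: at line 4 remove [pni,fjvgr,jplbp] add [qocac] -> 8 lines: rqbmb zjjc vxk khgrg qocac tnja ywi ojk
Hunk 3: at line 2 remove [khgrg,qocac,tnja] add [gxta,kyzw,qiy] -> 8 lines: rqbmb zjjc vxk gxta kyzw qiy ywi ojk
Hunk 4: at line 2 remove [vxk,gxta,kyzw] add [fiav] -> 6 lines: rqbmb zjjc fiav qiy ywi ojk
Hunk 5: at line 1 remove [zjjc] add [azec,oant] -> 7 lines: rqbmb azec oant fiav qiy ywi ojk
Hunk 6: at line 1 remove [oant,fiav,qiy] add [rmr,xdjbh] -> 6 lines: rqbmb azec rmr xdjbh ywi ojk
Hunk 7: at line 2 remove [rmr] add [rkvid,vwcga,nkjqp] -> 8 lines: rqbmb azec rkvid vwcga nkjqp xdjbh ywi ojk
Final line 1: rqbmb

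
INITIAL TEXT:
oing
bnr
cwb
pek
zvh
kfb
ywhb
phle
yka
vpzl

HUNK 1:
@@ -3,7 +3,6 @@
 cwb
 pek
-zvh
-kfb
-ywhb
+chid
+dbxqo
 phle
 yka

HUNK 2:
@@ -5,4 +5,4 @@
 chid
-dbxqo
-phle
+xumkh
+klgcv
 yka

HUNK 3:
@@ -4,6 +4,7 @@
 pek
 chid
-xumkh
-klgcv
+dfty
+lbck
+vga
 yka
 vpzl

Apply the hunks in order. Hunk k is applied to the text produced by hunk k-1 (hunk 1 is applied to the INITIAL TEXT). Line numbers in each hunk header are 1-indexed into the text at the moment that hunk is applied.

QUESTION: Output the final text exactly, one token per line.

Hunk 1: at line 3 remove [zvh,kfb,ywhb] add [chid,dbxqo] -> 9 lines: oing bnr cwb pek chid dbxqo phle yka vpzl
Hunk 2: at line 5 remove [dbxqo,phle] add [xumkh,klgcv] -> 9 lines: oing bnr cwb pek chid xumkh klgcv yka vpzl
Hunk 3: at line 4 remove [xumkh,klgcv] add [dfty,lbck,vga] -> 10 lines: oing bnr cwb pek chid dfty lbck vga yka vpzl

Answer: oing
bnr
cwb
pek
chid
dfty
lbck
vga
yka
vpzl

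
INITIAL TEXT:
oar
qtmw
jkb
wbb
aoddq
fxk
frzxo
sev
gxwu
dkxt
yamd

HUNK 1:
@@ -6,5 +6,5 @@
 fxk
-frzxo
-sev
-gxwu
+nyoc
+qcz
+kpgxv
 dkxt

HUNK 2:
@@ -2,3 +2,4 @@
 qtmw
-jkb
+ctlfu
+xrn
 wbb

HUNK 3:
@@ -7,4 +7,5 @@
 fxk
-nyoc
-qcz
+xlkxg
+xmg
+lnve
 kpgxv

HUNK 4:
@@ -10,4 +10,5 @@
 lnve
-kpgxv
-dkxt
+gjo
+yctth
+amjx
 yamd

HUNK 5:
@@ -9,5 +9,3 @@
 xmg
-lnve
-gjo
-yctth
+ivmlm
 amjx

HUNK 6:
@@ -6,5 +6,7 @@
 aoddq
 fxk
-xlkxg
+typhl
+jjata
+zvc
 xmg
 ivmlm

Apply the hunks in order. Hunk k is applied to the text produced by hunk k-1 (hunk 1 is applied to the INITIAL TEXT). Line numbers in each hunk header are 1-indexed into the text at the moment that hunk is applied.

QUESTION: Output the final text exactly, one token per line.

Answer: oar
qtmw
ctlfu
xrn
wbb
aoddq
fxk
typhl
jjata
zvc
xmg
ivmlm
amjx
yamd

Derivation:
Hunk 1: at line 6 remove [frzxo,sev,gxwu] add [nyoc,qcz,kpgxv] -> 11 lines: oar qtmw jkb wbb aoddq fxk nyoc qcz kpgxv dkxt yamd
Hunk 2: at line 2 remove [jkb] add [ctlfu,xrn] -> 12 lines: oar qtmw ctlfu xrn wbb aoddq fxk nyoc qcz kpgxv dkxt yamd
Hunk 3: at line 7 remove [nyoc,qcz] add [xlkxg,xmg,lnve] -> 13 lines: oar qtmw ctlfu xrn wbb aoddq fxk xlkxg xmg lnve kpgxv dkxt yamd
Hunk 4: at line 10 remove [kpgxv,dkxt] add [gjo,yctth,amjx] -> 14 lines: oar qtmw ctlfu xrn wbb aoddq fxk xlkxg xmg lnve gjo yctth amjx yamd
Hunk 5: at line 9 remove [lnve,gjo,yctth] add [ivmlm] -> 12 lines: oar qtmw ctlfu xrn wbb aoddq fxk xlkxg xmg ivmlm amjx yamd
Hunk 6: at line 6 remove [xlkxg] add [typhl,jjata,zvc] -> 14 lines: oar qtmw ctlfu xrn wbb aoddq fxk typhl jjata zvc xmg ivmlm amjx yamd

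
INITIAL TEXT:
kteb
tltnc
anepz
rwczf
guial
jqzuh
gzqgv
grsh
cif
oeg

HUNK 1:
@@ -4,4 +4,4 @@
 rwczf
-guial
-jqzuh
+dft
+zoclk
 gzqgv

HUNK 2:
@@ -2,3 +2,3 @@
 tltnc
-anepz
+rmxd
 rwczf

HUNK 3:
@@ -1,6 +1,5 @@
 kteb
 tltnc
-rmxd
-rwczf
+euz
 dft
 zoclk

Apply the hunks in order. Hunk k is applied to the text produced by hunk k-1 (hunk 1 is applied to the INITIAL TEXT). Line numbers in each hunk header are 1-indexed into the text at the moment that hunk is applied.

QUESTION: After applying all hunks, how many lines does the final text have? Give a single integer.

Answer: 9

Derivation:
Hunk 1: at line 4 remove [guial,jqzuh] add [dft,zoclk] -> 10 lines: kteb tltnc anepz rwczf dft zoclk gzqgv grsh cif oeg
Hunk 2: at line 2 remove [anepz] add [rmxd] -> 10 lines: kteb tltnc rmxd rwczf dft zoclk gzqgv grsh cif oeg
Hunk 3: at line 1 remove [rmxd,rwczf] add [euz] -> 9 lines: kteb tltnc euz dft zoclk gzqgv grsh cif oeg
Final line count: 9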